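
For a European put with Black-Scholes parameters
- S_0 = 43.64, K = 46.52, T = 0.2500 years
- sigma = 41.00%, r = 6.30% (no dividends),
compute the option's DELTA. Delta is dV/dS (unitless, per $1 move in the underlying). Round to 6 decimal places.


d1 = -0.1324178863; d2 = -0.3374178863
phi(d1) = 0.3954599419; exp(-qT) = 1.0000000000; exp(-rT) = 0.9843733826
N(-d1) = 0.5526731160
Delta = -exp(-qT) * N(-d1) = -1.0000000000 * 0.5526731160 = -0.552673

Answer: Delta = -0.552673


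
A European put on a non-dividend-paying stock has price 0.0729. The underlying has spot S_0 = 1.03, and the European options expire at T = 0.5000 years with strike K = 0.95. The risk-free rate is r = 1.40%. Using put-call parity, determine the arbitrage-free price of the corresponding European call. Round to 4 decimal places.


Answer: Call price = 0.1595

Derivation:
Put-call parity: C - P = S_0 * exp(-qT) - K * exp(-rT).
S_0 * exp(-qT) = 1.0300 * 1.00000000 = 1.03000000
K * exp(-rT) = 0.9500 * 0.99302444 = 0.94337322
C = P + S*exp(-qT) - K*exp(-rT)
C = 0.0729 + 1.03000000 - 0.94337322 = 0.1595


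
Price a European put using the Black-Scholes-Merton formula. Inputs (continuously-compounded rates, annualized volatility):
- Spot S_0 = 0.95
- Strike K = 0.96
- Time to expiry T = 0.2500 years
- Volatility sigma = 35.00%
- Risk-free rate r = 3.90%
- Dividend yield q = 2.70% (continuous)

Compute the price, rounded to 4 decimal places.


d1 = (ln(S/K) + (r - q + 0.5*sigma^2) * T) / (sigma * sqrt(T)) = 0.04480686
d2 = d1 - sigma * sqrt(T) = -0.13019314
exp(-rT) = 0.99029738; exp(-qT) = 0.99327273
P = K * exp(-rT) * N(-d2) - S_0 * exp(-qT) * N(-d1)
N(-d1) = 0.48213063; N(-d2) = 0.55179319
P = 0.9600 * 0.99029738 * 0.55179319 - 0.9500 * 0.99327273 * 0.48213063 = 0.0696

Answer: Price = 0.0696


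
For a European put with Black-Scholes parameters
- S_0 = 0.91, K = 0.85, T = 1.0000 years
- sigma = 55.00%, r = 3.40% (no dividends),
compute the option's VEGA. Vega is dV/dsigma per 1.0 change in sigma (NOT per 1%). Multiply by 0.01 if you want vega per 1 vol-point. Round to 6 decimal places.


Answer: Vega = 0.326465

Derivation:
d1 = 0.4608331819; d2 = -0.0891668181
phi(d1) = 0.3587526433; exp(-qT) = 1.0000000000; exp(-rT) = 0.9665715046
Vega = S * exp(-qT) * phi(d1) * sqrt(T) = 0.9100 * 1.0000000000 * 0.3587526433 * 1.0000000000 = 0.326465


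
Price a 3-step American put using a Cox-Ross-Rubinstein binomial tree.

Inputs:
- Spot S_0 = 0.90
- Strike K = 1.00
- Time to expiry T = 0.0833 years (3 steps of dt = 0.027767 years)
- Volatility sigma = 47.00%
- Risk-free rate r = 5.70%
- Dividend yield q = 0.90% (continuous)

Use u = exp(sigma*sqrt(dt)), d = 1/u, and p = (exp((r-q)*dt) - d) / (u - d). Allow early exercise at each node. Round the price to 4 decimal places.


dt = T/N = 0.027767
u = exp(sigma*sqrt(dt)) = 1.081466; d = 1/u = 0.924671
p = (exp((r-q)*dt) - d) / (u - d) = 0.488936
Discount per step: exp(-r*dt) = 0.998419
Stock lattice S(k, i) with i counting down-moves:
  k=0: S(0,0) = 0.9000
  k=1: S(1,0) = 0.9733; S(1,1) = 0.8322
  k=2: S(2,0) = 1.0526; S(2,1) = 0.9000; S(2,2) = 0.7695
  k=3: S(3,0) = 1.1384; S(3,1) = 0.9733; S(3,2) = 0.8322; S(3,3) = 0.7115
Terminal payoffs V(N, i) = max(K - S_T, 0):
  V(3,0) = 0.000000; V(3,1) = 0.026680; V(3,2) = 0.167796; V(3,3) = 0.288453
Backward induction: V(k, i) = exp(-r*dt) * [p * V(k+1, i) + (1-p) * V(k+1, i+1)]; then take max(V_cont, immediate exercise) for American.
  V(2,0) = exp(-r*dt) * [p*0.000000 + (1-p)*0.026680] = 0.013614; exercise = 0.000000; V(2,0) = max -> 0.013614
  V(2,1) = exp(-r*dt) * [p*0.026680 + (1-p)*0.167796] = 0.098643; exercise = 0.100000; V(2,1) = max -> 0.100000
  V(2,2) = exp(-r*dt) * [p*0.167796 + (1-p)*0.288453] = 0.229097; exercise = 0.230486; V(2,2) = max -> 0.230486
  V(1,0) = exp(-r*dt) * [p*0.013614 + (1-p)*0.100000] = 0.057671; exercise = 0.026680; V(1,0) = max -> 0.057671
  V(1,1) = exp(-r*dt) * [p*0.100000 + (1-p)*0.230486] = 0.166423; exercise = 0.167796; V(1,1) = max -> 0.167796
  V(0,0) = exp(-r*dt) * [p*0.057671 + (1-p)*0.167796] = 0.113772; exercise = 0.100000; V(0,0) = max -> 0.113772

Answer: Price = V(0,0) = 0.1138


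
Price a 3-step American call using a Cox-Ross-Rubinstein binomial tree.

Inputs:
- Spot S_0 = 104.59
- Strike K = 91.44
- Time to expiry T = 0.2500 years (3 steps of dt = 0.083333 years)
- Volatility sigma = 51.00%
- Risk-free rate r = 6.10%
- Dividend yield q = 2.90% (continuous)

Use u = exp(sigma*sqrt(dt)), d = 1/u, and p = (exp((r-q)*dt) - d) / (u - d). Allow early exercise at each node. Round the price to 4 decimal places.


dt = T/N = 0.083333
u = exp(sigma*sqrt(dt)) = 1.158614; d = 1/u = 0.863100
p = (exp((r-q)*dt) - d) / (u - d) = 0.472296
Discount per step: exp(-r*dt) = 0.994930
Stock lattice S(k, i) with i counting down-moves:
  k=0: S(0,0) = 104.5900
  k=1: S(1,0) = 121.1794; S(1,1) = 90.2717
  k=2: S(2,0) = 140.4002; S(2,1) = 104.5900; S(2,2) = 77.9135
  k=3: S(3,0) = 162.6696; S(3,1) = 121.1794; S(3,2) = 90.2717; S(3,3) = 67.2472
Terminal payoffs V(N, i) = max(S_T - K, 0):
  V(3,0) = 71.229559; V(3,1) = 29.739421; V(3,2) = 0.000000; V(3,3) = 0.000000
Backward induction: V(k, i) = exp(-r*dt) * [p * V(k+1, i) + (1-p) * V(k+1, i+1)]; then take max(V_cont, immediate exercise) for American.
  V(2,0) = exp(-r*dt) * [p*71.229559 + (1-p)*29.739421] = 49.084903; exercise = 48.960153; V(2,0) = max -> 49.084903
  V(2,1) = exp(-r*dt) * [p*29.739421 + (1-p)*0.000000] = 13.974595; exercise = 13.150000; V(2,1) = max -> 13.974595
  V(2,2) = exp(-r*dt) * [p*0.000000 + (1-p)*0.000000] = 0.000000; exercise = 0.000000; V(2,2) = max -> 0.000000
  V(1,0) = exp(-r*dt) * [p*49.084903 + (1-p)*13.974595] = 30.402121; exercise = 29.739421; V(1,0) = max -> 30.402121
  V(1,1) = exp(-r*dt) * [p*13.974595 + (1-p)*0.000000] = 6.566682; exercise = 0.000000; V(1,1) = max -> 6.566682
  V(0,0) = exp(-r*dt) * [p*30.402121 + (1-p)*6.566682] = 17.733692; exercise = 13.150000; V(0,0) = max -> 17.733692

Answer: Price = V(0,0) = 17.7337


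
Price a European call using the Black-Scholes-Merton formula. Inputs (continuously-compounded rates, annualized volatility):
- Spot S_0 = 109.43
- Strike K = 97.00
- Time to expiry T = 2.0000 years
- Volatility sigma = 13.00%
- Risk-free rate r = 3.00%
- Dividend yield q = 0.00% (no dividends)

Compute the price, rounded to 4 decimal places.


Answer: Price = 19.6587

Derivation:
d1 = (ln(S/K) + (r - q + 0.5*sigma^2) * T) / (sigma * sqrt(T)) = 1.07411748
d2 = d1 - sigma * sqrt(T) = 0.89026972
exp(-rT) = 0.94176453; exp(-qT) = 1.00000000
C = S_0 * exp(-qT) * N(d1) - K * exp(-rT) * N(d2)
N(d1) = 0.85861499; N(d2) = 0.81333946
C = 109.4300 * 1.00000000 * 0.85861499 - 97.0000 * 0.94176453 * 0.81333946 = 19.6587


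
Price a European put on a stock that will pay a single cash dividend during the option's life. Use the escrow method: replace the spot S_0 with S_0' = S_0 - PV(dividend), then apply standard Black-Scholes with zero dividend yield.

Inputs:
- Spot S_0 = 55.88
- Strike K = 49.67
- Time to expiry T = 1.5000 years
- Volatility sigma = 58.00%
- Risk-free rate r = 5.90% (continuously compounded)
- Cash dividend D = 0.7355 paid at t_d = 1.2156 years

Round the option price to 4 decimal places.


PV(D) = D * exp(-r * t_d) = 0.7355 * 0.93079111 = 0.68459686
S_0' = S_0 - PV(D) = 55.8800 - 0.68459686 = 55.19540314
d1 = (ln(S_0'/K) + (r + sigma^2/2)*T) / (sigma*sqrt(T)) = 0.62824984
d2 = d1 - sigma*sqrt(T) = -0.08210219
exp(-rT) = 0.91530311
N(-d1) = 0.26492014; N(-d2) = 0.53271727
P = K * exp(-rT) * N(-d2) - S_0' * N(-d1) = 49.6700 * 0.91530311 * 0.53271727 - 55.19540314 * 0.26492014 = 9.5966

Answer: Price = 9.5966


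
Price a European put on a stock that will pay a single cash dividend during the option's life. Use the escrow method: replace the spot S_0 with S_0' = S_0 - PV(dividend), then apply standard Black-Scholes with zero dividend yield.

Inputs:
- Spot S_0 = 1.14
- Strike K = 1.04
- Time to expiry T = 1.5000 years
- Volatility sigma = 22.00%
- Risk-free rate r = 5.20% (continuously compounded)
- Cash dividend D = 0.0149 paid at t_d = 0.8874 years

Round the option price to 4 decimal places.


Answer: Price = 0.0483

Derivation:
PV(D) = D * exp(-r * t_d) = 0.0149 * 0.95490368 = 0.01422806
S_0' = S_0 - PV(D) = 1.1400 - 0.01422806 = 1.12577194
d1 = (ln(S_0'/K) + (r + sigma^2/2)*T) / (sigma*sqrt(T)) = 0.71832494
d2 = d1 - sigma*sqrt(T) = 0.44888106
exp(-rT) = 0.92496443
N(-d1) = 0.23627848; N(-d2) = 0.32675873
P = K * exp(-rT) * N(-d2) - S_0' * N(-d1) = 1.0400 * 0.92496443 * 0.32675873 - 1.12577194 * 0.23627848 = 0.0483


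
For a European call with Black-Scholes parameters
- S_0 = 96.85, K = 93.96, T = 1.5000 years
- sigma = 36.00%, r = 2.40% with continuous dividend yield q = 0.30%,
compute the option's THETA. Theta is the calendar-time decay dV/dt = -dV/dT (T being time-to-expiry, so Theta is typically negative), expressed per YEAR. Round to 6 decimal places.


Answer: Theta = -6.129874

Derivation:
d1 = 0.3606062368; d2 = -0.0803019169
phi(d1) = 0.3738289414; exp(-qT) = 0.9955101098; exp(-rT) = 0.9646402935
Theta = -S*exp(-qT)*phi(d1)*sigma/(2*sqrt(T)) - r*K*exp(-rT)*N(d2) + q*S*exp(-qT)*N(d1)
N(d1) = 0.6408030868; N(d2) = 0.4679985668; sqrt(T) = 1.2247448714
Term 1 = -96.8500 * 0.9955101098 * 0.3738289414 * 0.3600 / (2 * 1.2247448714) = -5.2971844605
Term 2 = -0.0240 * 93.9600 * 0.9646402935 * 0.4679985668 = -1.0180384278
Term 3 = 0.0030 * 96.8500 * 0.9955101098 * 0.6408030868 = 0.1853493852
Theta = -5.2971844605 + (-1.0180384278) + (0.1853493852) = -6.129874


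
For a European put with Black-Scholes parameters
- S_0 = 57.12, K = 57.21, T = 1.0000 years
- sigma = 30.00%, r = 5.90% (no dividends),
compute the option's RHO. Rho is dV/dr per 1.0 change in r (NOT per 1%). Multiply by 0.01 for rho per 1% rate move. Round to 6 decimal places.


Answer: Rho = -26.075223

Derivation:
d1 = 0.3414186992; d2 = 0.0414186992
phi(d1) = 0.3763552013; exp(-qT) = 1.0000000000; exp(-rT) = 0.9427067692
N(-d2) = 0.4834810529
Rho = -K*T*exp(-rT)*N(-d2) = -57.2100 * 1.0000 * 0.9427067692 * 0.4834810529 = -26.075223


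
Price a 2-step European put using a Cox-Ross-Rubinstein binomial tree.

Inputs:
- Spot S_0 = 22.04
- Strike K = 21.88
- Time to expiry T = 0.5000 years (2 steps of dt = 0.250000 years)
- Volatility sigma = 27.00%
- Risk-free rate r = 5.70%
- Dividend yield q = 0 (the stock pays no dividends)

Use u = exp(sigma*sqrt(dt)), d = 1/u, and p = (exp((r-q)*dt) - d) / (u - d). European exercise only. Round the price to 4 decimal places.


Answer: Price = V(0,0) = 1.1353

Derivation:
dt = T/N = 0.250000
u = exp(sigma*sqrt(dt)) = 1.144537; d = 1/u = 0.873716
p = (exp((r-q)*dt) - d) / (u - d) = 0.519296
Discount per step: exp(-r*dt) = 0.985851
Stock lattice S(k, i) with i counting down-moves:
  k=0: S(0,0) = 22.0400
  k=1: S(1,0) = 25.2256; S(1,1) = 19.2567
  k=2: S(2,0) = 28.8716; S(2,1) = 22.0400; S(2,2) = 16.8249
Terminal payoffs V(N, i) = max(K - S_T, 0):
  V(2,0) = 0.000000; V(2,1) = 0.000000; V(2,2) = 5.055116
Backward induction: V(k, i) = exp(-r*dt) * [p * V(k+1, i) + (1-p) * V(k+1, i+1)].
  V(1,0) = exp(-r*dt) * [p*0.000000 + (1-p)*0.000000] = 0.000000
  V(1,1) = exp(-r*dt) * [p*0.000000 + (1-p)*5.055116] = 2.395634
  V(0,0) = exp(-r*dt) * [p*0.000000 + (1-p)*2.395634] = 1.135298


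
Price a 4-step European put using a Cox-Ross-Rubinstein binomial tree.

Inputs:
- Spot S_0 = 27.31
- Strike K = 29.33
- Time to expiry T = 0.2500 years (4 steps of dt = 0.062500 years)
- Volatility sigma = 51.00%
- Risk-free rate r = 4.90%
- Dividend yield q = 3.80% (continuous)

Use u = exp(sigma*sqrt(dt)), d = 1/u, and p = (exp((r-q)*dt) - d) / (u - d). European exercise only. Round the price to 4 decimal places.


dt = T/N = 0.062500
u = exp(sigma*sqrt(dt)) = 1.135985; d = 1/u = 0.880293
p = (exp((r-q)*dt) - d) / (u - d) = 0.470858
Discount per step: exp(-r*dt) = 0.996942
Stock lattice S(k, i) with i counting down-moves:
  k=0: S(0,0) = 27.3100
  k=1: S(1,0) = 31.0237; S(1,1) = 24.0408
  k=2: S(2,0) = 35.2425; S(2,1) = 27.3100; S(2,2) = 21.1630
  k=3: S(3,0) = 40.0350; S(3,1) = 31.0237; S(3,2) = 24.0408; S(3,3) = 18.6296
  k=4: S(4,0) = 45.4791; S(4,1) = 35.2425; S(4,2) = 27.3100; S(4,3) = 21.1630; S(4,4) = 16.3995
Terminal payoffs V(N, i) = max(K - S_T, 0):
  V(4,0) = 0.000000; V(4,1) = 0.000000; V(4,2) = 2.020000; V(4,3) = 8.167030; V(4,4) = 12.930466
Backward induction: V(k, i) = exp(-r*dt) * [p * V(k+1, i) + (1-p) * V(k+1, i+1)].
  V(3,0) = exp(-r*dt) * [p*0.000000 + (1-p)*0.000000] = 0.000000
  V(3,1) = exp(-r*dt) * [p*0.000000 + (1-p)*2.020000] = 1.065599
  V(3,2) = exp(-r*dt) * [p*2.020000 + (1-p)*8.167030] = 5.256530
  V(3,3) = exp(-r*dt) * [p*8.167030 + (1-p)*12.930466] = 10.654884
  V(2,0) = exp(-r*dt) * [p*0.000000 + (1-p)*1.065599] = 0.562129
  V(2,1) = exp(-r*dt) * [p*1.065599 + (1-p)*5.256530] = 3.273158
  V(2,2) = exp(-r*dt) * [p*5.256530 + (1-p)*10.654884] = 8.088219
  V(1,0) = exp(-r*dt) * [p*0.562129 + (1-p)*3.273158] = 1.990543
  V(1,1) = exp(-r*dt) * [p*3.273158 + (1-p)*8.088219] = 5.803210
  V(0,0) = exp(-r*dt) * [p*1.990543 + (1-p)*5.803210] = 3.995731

Answer: Price = V(0,0) = 3.9957


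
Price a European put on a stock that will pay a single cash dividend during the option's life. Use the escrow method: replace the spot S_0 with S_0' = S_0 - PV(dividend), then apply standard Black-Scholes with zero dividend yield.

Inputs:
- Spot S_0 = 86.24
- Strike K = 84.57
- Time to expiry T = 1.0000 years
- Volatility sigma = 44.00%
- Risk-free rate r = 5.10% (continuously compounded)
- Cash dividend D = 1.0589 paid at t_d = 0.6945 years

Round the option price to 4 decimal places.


PV(D) = D * exp(-r * t_d) = 1.0589 * 0.96520043 = 1.02205074
S_0' = S_0 - PV(D) = 86.2400 - 1.02205074 = 85.21794926
d1 = (ln(S_0'/K) + (r + sigma^2/2)*T) / (sigma*sqrt(T)) = 0.35325566
d2 = d1 - sigma*sqrt(T) = -0.08674434
exp(-rT) = 0.95027867
N(-d1) = 0.36194839; N(-d2) = 0.53456263
P = K * exp(-rT) * N(-d2) - S_0' * N(-d1) = 84.5700 * 0.95027867 * 0.53456263 - 85.21794926 * 0.36194839 = 12.1157

Answer: Price = 12.1157


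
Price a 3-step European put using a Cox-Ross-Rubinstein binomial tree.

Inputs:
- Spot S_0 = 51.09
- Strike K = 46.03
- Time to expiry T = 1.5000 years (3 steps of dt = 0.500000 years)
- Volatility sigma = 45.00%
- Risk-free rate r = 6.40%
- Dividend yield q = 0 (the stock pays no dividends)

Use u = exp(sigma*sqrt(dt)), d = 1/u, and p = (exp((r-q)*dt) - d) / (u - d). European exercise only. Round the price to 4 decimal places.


dt = T/N = 0.500000
u = exp(sigma*sqrt(dt)) = 1.374648; d = 1/u = 0.727459
p = (exp((r-q)*dt) - d) / (u - d) = 0.471359
Discount per step: exp(-r*dt) = 0.968507
Stock lattice S(k, i) with i counting down-moves:
  k=0: S(0,0) = 51.0900
  k=1: S(1,0) = 70.2308; S(1,1) = 37.1659
  k=2: S(2,0) = 96.5427; S(2,1) = 51.0900; S(2,2) = 27.0366
  k=3: S(3,0) = 132.7122; S(3,1) = 70.2308; S(3,2) = 37.1659; S(3,3) = 19.6680
Terminal payoffs V(N, i) = max(K - S_T, 0):
  V(3,0) = 0.000000; V(3,1) = 0.000000; V(3,2) = 8.864135; V(3,3) = 26.361967
Backward induction: V(k, i) = exp(-r*dt) * [p * V(k+1, i) + (1-p) * V(k+1, i+1)].
  V(2,0) = exp(-r*dt) * [p*0.000000 + (1-p)*0.000000] = 0.000000
  V(2,1) = exp(-r*dt) * [p*0.000000 + (1-p)*8.864135] = 4.538368
  V(2,2) = exp(-r*dt) * [p*8.864135 + (1-p)*26.361967] = 17.543726
  V(1,0) = exp(-r*dt) * [p*0.000000 + (1-p)*4.538368] = 2.323609
  V(1,1) = exp(-r*dt) * [p*4.538368 + (1-p)*17.543726] = 11.054081
  V(0,0) = exp(-r*dt) * [p*2.323609 + (1-p)*11.054081] = 6.720364

Answer: Price = V(0,0) = 6.7204


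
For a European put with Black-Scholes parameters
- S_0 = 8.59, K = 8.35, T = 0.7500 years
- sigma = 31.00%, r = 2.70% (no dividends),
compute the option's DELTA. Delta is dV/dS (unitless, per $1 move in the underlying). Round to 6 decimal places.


d1 = 0.3152134946; d2 = 0.0467456195
phi(d1) = 0.3796071766; exp(-qT) = 1.0000000000; exp(-rT) = 0.9799536543
N(-d1) = 0.3762997801
Delta = -exp(-qT) * N(-d1) = -1.0000000000 * 0.3762997801 = -0.376300

Answer: Delta = -0.376300


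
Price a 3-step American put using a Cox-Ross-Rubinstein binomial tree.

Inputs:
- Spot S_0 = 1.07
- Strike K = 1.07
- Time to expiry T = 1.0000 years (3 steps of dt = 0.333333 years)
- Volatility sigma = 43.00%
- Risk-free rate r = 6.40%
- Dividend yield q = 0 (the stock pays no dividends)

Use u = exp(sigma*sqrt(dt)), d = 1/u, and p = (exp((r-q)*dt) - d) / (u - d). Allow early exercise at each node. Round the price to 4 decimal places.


dt = T/N = 0.333333
u = exp(sigma*sqrt(dt)) = 1.281794; d = 1/u = 0.780157
p = (exp((r-q)*dt) - d) / (u - d) = 0.481236
Discount per step: exp(-r*dt) = 0.978893
Stock lattice S(k, i) with i counting down-moves:
  k=0: S(0,0) = 1.0700
  k=1: S(1,0) = 1.3715; S(1,1) = 0.8348
  k=2: S(2,0) = 1.7580; S(2,1) = 1.0700; S(2,2) = 0.6512
  k=3: S(3,0) = 2.2534; S(3,1) = 1.3715; S(3,2) = 0.8348; S(3,3) = 0.5081
Terminal payoffs V(N, i) = max(K - S_T, 0):
  V(3,0) = 0.000000; V(3,1) = 0.000000; V(3,2) = 0.235232; V(3,3) = 0.561923
Backward induction: V(k, i) = exp(-r*dt) * [p * V(k+1, i) + (1-p) * V(k+1, i+1)]; then take max(V_cont, immediate exercise) for American.
  V(2,0) = exp(-r*dt) * [p*0.000000 + (1-p)*0.000000] = 0.000000; exercise = 0.000000; V(2,0) = max -> 0.000000
  V(2,1) = exp(-r*dt) * [p*0.000000 + (1-p)*0.235232] = 0.119454; exercise = 0.000000; V(2,1) = max -> 0.119454
  V(2,2) = exp(-r*dt) * [p*0.235232 + (1-p)*0.561923] = 0.396166; exercise = 0.418751; V(2,2) = max -> 0.418751
  V(1,0) = exp(-r*dt) * [p*0.000000 + (1-p)*0.119454] = 0.060661; exercise = 0.000000; V(1,0) = max -> 0.060661
  V(1,1) = exp(-r*dt) * [p*0.119454 + (1-p)*0.418751] = 0.268920; exercise = 0.235232; V(1,1) = max -> 0.268920
  V(0,0) = exp(-r*dt) * [p*0.060661 + (1-p)*0.268920] = 0.165137; exercise = 0.000000; V(0,0) = max -> 0.165137

Answer: Price = V(0,0) = 0.1651


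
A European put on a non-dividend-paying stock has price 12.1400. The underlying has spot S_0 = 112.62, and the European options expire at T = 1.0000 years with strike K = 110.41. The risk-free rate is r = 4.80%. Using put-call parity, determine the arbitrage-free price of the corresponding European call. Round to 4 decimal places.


Answer: Call price = 19.5245

Derivation:
Put-call parity: C - P = S_0 * exp(-qT) - K * exp(-rT).
S_0 * exp(-qT) = 112.6200 * 1.00000000 = 112.62000000
K * exp(-rT) = 110.4100 * 0.95313379 = 105.23550143
C = P + S*exp(-qT) - K*exp(-rT)
C = 12.1400 + 112.62000000 - 105.23550143 = 19.5245


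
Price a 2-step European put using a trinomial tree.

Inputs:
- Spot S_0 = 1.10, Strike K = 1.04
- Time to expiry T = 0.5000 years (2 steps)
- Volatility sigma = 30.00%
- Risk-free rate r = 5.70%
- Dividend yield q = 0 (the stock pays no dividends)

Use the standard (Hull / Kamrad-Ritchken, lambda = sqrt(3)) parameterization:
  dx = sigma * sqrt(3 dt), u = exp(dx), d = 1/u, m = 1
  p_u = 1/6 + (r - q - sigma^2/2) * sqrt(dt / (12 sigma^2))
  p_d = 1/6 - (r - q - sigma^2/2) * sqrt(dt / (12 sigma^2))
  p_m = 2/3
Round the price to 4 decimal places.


Answer: Price = V(0,0) = 0.0497

Derivation:
dt = T/N = 0.250000; dx = sigma*sqrt(3*dt) = 0.259808
u = exp(dx) = 1.296681; d = 1/u = 0.771200
p_u = 0.172440, p_m = 0.666667, p_d = 0.160893
Discount per step: exp(-r*dt) = 0.985851
Stock lattice S(k, j) with j the centered position index:
  k=0: S(0,+0) = 1.1000
  k=1: S(1,-1) = 0.8483; S(1,+0) = 1.1000; S(1,+1) = 1.4263
  k=2: S(2,-2) = 0.6542; S(2,-1) = 0.8483; S(2,+0) = 1.1000; S(2,+1) = 1.4263; S(2,+2) = 1.8495
Terminal payoffs V(N, j) = max(K - S_T, 0):
  V(2,-2) = 0.385776; V(2,-1) = 0.191680; V(2,+0) = 0.000000; V(2,+1) = 0.000000; V(2,+2) = 0.000000
Backward induction: V(k, j) = exp(-r*dt) * [p_u * V(k+1, j+1) + p_m * V(k+1, j) + p_d * V(k+1, j-1)]
  V(1,-1) = exp(-r*dt) * [p_u*0.000000 + p_m*0.191680 + p_d*0.385776] = 0.187169
  V(1,+0) = exp(-r*dt) * [p_u*0.000000 + p_m*0.000000 + p_d*0.191680] = 0.030404
  V(1,+1) = exp(-r*dt) * [p_u*0.000000 + p_m*0.000000 + p_d*0.000000] = 0.000000
  V(0,+0) = exp(-r*dt) * [p_u*0.000000 + p_m*0.030404 + p_d*0.187169] = 0.049670


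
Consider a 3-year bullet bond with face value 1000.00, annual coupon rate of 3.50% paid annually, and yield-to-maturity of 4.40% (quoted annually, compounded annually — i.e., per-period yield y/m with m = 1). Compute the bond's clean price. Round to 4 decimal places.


Coupon per period c = face * coupon_rate / m = 35.000000
Periods per year m = 1; per-period yield y/m = 0.044000
Number of cashflows N = 3
Cashflows (t years, CF_t, discount factor 1/(1+y/m)^(m*t), PV):
  t = 1.0000: CF_t = 35.000000, DF = 0.957854, PV = 33.524904
  t = 2.0000: CF_t = 35.000000, DF = 0.917485, PV = 32.111977
  t = 3.0000: CF_t = 1035.000000, DF = 0.878817, PV = 909.575709
Price P = sum_t PV_t = 975.212591

Answer: Price = 975.2126


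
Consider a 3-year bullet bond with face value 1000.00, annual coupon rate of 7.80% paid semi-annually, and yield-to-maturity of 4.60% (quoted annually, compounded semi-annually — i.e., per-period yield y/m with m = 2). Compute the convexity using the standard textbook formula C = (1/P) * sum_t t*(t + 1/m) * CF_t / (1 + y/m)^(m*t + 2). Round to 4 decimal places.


Answer: Convexity = 8.9009

Derivation:
Coupon per period c = face * coupon_rate / m = 39.000000
Periods per year m = 2; per-period yield y/m = 0.023000
Number of cashflows N = 6
Cashflows (t years, CF_t, discount factor 1/(1+y/m)^(m*t), PV):
  t = 0.5000: CF_t = 39.000000, DF = 0.977517, PV = 38.123167
  t = 1.0000: CF_t = 39.000000, DF = 0.955540, PV = 37.266048
  t = 1.5000: CF_t = 39.000000, DF = 0.934056, PV = 36.428199
  t = 2.0000: CF_t = 39.000000, DF = 0.913056, PV = 35.609188
  t = 2.5000: CF_t = 39.000000, DF = 0.892528, PV = 34.808591
  t = 3.0000: CF_t = 1039.000000, DF = 0.872461, PV = 906.487345
Price P = sum_t PV_t = 1088.722538
Convexity numerator sum_t t*(t + 1/m) * CF_t / (1+y/m)^(m*t + 2):
  t = 0.5000: term = 18.214100
  t = 1.0000: term = 53.413782
  t = 1.5000: term = 104.425772
  t = 2.0000: term = 170.129964
  t = 2.5000: term = 249.457425
  t = 3.0000: term = 9094.938714
Convexity = (1/P) * sum = 9690.579756 / 1088.722538 = 8.900872


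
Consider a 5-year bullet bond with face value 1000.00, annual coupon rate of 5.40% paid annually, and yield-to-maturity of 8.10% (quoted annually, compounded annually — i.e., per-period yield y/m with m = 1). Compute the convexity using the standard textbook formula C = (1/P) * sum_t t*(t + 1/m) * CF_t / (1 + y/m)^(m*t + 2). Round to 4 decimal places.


Coupon per period c = face * coupon_rate / m = 54.000000
Periods per year m = 1; per-period yield y/m = 0.081000
Number of cashflows N = 5
Cashflows (t years, CF_t, discount factor 1/(1+y/m)^(m*t), PV):
  t = 1.0000: CF_t = 54.000000, DF = 0.925069, PV = 49.953747
  t = 2.0000: CF_t = 54.000000, DF = 0.855753, PV = 46.210681
  t = 3.0000: CF_t = 54.000000, DF = 0.791631, PV = 42.748086
  t = 4.0000: CF_t = 54.000000, DF = 0.732314, PV = 39.544946
  t = 5.0000: CF_t = 1054.000000, DF = 0.677441, PV = 714.022901
Price P = sum_t PV_t = 892.480361
Convexity numerator sum_t t*(t + 1/m) * CF_t / (1+y/m)^(m*t + 2):
  t = 1.0000: term = 85.496173
  t = 2.0000: term = 237.269674
  t = 3.0000: term = 438.981821
  t = 4.0000: term = 676.814402
  t = 5.0000: term = 18330.824856
Convexity = (1/P) * sum = 19769.386927 / 892.480361 = 22.151061

Answer: Convexity = 22.1511


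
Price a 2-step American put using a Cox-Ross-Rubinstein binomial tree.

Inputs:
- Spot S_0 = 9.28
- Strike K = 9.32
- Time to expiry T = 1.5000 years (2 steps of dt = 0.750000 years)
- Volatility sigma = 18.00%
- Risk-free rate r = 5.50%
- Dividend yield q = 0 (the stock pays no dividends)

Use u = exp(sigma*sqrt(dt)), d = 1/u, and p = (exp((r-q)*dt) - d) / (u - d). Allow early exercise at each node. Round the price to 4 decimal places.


dt = T/N = 0.750000
u = exp(sigma*sqrt(dt)) = 1.168691; d = 1/u = 0.855658
p = (exp((r-q)*dt) - d) / (u - d) = 0.595638
Discount per step: exp(-r*dt) = 0.959589
Stock lattice S(k, i) with i counting down-moves:
  k=0: S(0,0) = 9.2800
  k=1: S(1,0) = 10.8455; S(1,1) = 7.9405
  k=2: S(2,0) = 12.6750; S(2,1) = 9.2800; S(2,2) = 6.7944
Terminal payoffs V(N, i) = max(K - S_T, 0):
  V(2,0) = 0.000000; V(2,1) = 0.040000; V(2,2) = 2.525643
Backward induction: V(k, i) = exp(-r*dt) * [p * V(k+1, i) + (1-p) * V(k+1, i+1)]; then take max(V_cont, immediate exercise) for American.
  V(1,0) = exp(-r*dt) * [p*0.000000 + (1-p)*0.040000] = 0.015521; exercise = 0.000000; V(1,0) = max -> 0.015521
  V(1,1) = exp(-r*dt) * [p*0.040000 + (1-p)*2.525643] = 1.002866; exercise = 1.379494; V(1,1) = max -> 1.379494
  V(0,0) = exp(-r*dt) * [p*0.015521 + (1-p)*1.379494] = 0.544144; exercise = 0.040000; V(0,0) = max -> 0.544144

Answer: Price = V(0,0) = 0.5441


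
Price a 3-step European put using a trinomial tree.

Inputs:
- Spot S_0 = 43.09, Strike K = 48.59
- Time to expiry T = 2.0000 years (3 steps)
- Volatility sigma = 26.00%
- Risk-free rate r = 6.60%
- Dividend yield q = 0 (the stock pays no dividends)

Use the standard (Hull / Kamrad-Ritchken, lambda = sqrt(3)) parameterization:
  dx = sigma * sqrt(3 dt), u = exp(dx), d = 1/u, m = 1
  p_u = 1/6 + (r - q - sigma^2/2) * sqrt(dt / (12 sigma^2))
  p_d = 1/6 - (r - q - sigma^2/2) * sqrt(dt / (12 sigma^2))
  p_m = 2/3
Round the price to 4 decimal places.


Answer: Price = V(0,0) = 6.1463

Derivation:
dt = T/N = 0.666667; dx = sigma*sqrt(3*dt) = 0.367696
u = exp(dx) = 1.444402; d = 1/u = 0.692328
p_u = 0.195857, p_m = 0.666667, p_d = 0.137476
Discount per step: exp(-r*dt) = 0.956954
Stock lattice S(k, j) with j the centered position index:
  k=0: S(0,+0) = 43.0900
  k=1: S(1,-1) = 29.8324; S(1,+0) = 43.0900; S(1,+1) = 62.2393
  k=2: S(2,-2) = 20.6538; S(2,-1) = 29.8324; S(2,+0) = 43.0900; S(2,+1) = 62.2393; S(2,+2) = 89.8986
  k=3: S(3,-3) = 14.2992; S(3,-2) = 20.6538; S(3,-1) = 29.8324; S(3,+0) = 43.0900; S(3,+1) = 62.2393; S(3,+2) = 89.8986; S(3,+3) = 129.8497
Terminal payoffs V(N, j) = max(K - S_T, 0):
  V(3,-3) = 34.290789; V(3,-2) = 27.936188; V(3,-1) = 18.757589; V(3,+0) = 5.500000; V(3,+1) = 0.000000; V(3,+2) = 0.000000; V(3,+3) = 0.000000
Backward induction: V(k, j) = exp(-r*dt) * [p_u * V(k+1, j+1) + p_m * V(k+1, j) + p_d * V(k+1, j-1)]
  V(2,-2) = exp(-r*dt) * [p_u*18.757589 + p_m*27.936188 + p_d*34.290789] = 25.849331
  V(2,-1) = exp(-r*dt) * [p_u*5.500000 + p_m*18.757589 + p_d*27.936188] = 16.672843
  V(2,+0) = exp(-r*dt) * [p_u*0.000000 + p_m*5.500000 + p_d*18.757589] = 5.976543
  V(2,+1) = exp(-r*dt) * [p_u*0.000000 + p_m*0.000000 + p_d*5.500000] = 0.723569
  V(2,+2) = exp(-r*dt) * [p_u*0.000000 + p_m*0.000000 + p_d*0.000000] = 0.000000
  V(1,-1) = exp(-r*dt) * [p_u*5.976543 + p_m*16.672843 + p_d*25.849331] = 15.157613
  V(1,+0) = exp(-r*dt) * [p_u*0.723569 + p_m*5.976543 + p_d*16.672843] = 6.141914
  V(1,+1) = exp(-r*dt) * [p_u*0.000000 + p_m*0.723569 + p_d*5.976543] = 1.247877
  V(0,+0) = exp(-r*dt) * [p_u*1.247877 + p_m*6.141914 + p_d*15.157613] = 6.146344


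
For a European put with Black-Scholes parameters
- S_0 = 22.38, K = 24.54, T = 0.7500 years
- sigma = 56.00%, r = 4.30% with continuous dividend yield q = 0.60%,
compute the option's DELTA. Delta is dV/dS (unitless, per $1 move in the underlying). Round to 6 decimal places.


d1 = 0.1097239002; d2 = -0.3752503259
phi(d1) = 0.3965479943; exp(-qT) = 0.9955101098; exp(-rT) = 0.9682644857
N(-d1) = 0.4563141726
Delta = -exp(-qT) * N(-d1) = -0.9955101098 * 0.4563141726 = -0.454265

Answer: Delta = -0.454265


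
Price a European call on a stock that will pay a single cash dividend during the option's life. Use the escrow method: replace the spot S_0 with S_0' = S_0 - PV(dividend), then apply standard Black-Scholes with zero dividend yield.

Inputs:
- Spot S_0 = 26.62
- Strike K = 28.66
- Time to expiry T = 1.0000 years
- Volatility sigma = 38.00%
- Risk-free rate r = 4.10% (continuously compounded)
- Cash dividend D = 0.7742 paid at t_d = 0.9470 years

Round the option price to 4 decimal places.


PV(D) = D * exp(-r * t_d) = 0.7742 * 0.96191711 = 0.74471622
S_0' = S_0 - PV(D) = 26.6200 - 0.74471622 = 25.87528378
d1 = (ln(S_0'/K) + (r + sigma^2/2)*T) / (sigma*sqrt(T)) = 0.02890999
d2 = d1 - sigma*sqrt(T) = -0.35109001
exp(-rT) = 0.95982913
N(d1) = 0.51153181; N(d2) = 0.36276041
C = S_0' * N(d1) - K * exp(-rT) * N(d2) = 25.87528378 * 0.51153181 - 28.6600 * 0.95982913 * 0.36276041 = 3.2570

Answer: Price = 3.2570


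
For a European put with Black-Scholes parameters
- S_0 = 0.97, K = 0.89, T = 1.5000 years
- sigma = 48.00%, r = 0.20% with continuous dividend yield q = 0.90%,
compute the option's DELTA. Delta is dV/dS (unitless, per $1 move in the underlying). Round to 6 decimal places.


d1 = 0.4224937893; d2 = -0.1653837490
phi(d1) = 0.3648791653; exp(-qT) = 0.9865907163; exp(-rT) = 0.9970044955
N(-d1) = 0.3363323165
Delta = -exp(-qT) * N(-d1) = -0.9865907163 * 0.3363323165 = -0.331822

Answer: Delta = -0.331822


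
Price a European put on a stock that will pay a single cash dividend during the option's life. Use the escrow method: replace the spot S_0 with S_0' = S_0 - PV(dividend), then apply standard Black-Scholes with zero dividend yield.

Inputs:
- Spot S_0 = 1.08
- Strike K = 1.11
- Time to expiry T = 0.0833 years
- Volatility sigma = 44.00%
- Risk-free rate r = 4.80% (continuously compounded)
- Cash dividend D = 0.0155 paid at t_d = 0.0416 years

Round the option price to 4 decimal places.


PV(D) = D * exp(-r * t_d) = 0.0155 * 0.99800519 = 0.01546908
S_0' = S_0 - PV(D) = 1.0800 - 0.01546908 = 1.06453092
d1 = (ln(S_0'/K) + (r + sigma^2/2)*T) / (sigma*sqrt(T)) = -0.23437701
d2 = d1 - sigma*sqrt(T) = -0.36136867
exp(-rT) = 0.99600958
N(-d1) = 0.59265385; N(-d2) = 0.64108807
P = K * exp(-rT) * N(-d2) - S_0' * N(-d1) = 1.1100 * 0.99600958 * 0.64108807 - 1.06453092 * 0.59265385 = 0.0779

Answer: Price = 0.0779


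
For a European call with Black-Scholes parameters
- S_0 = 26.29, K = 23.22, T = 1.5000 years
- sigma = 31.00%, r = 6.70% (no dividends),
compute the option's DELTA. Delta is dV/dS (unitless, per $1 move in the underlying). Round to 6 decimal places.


d1 = 0.7815970477; d2 = 0.4019261376
phi(d1) = 0.2939382682; exp(-qT) = 1.0000000000; exp(-rT) = 0.9043851124
N(d1) = 0.7827742888
Delta = exp(-qT) * N(d1) = 1.0000000000 * 0.7827742888 = 0.782774

Answer: Delta = 0.782774


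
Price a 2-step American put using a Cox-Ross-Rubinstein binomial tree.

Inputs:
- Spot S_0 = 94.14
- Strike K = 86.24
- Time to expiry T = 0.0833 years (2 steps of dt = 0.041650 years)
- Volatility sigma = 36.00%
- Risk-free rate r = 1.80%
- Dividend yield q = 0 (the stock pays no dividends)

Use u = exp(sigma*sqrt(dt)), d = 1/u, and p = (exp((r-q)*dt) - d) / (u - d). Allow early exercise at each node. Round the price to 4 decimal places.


Answer: Price = V(0,0) = 1.3059

Derivation:
dt = T/N = 0.041650
u = exp(sigma*sqrt(dt)) = 1.076236; d = 1/u = 0.929164
p = (exp((r-q)*dt) - d) / (u - d) = 0.486740
Discount per step: exp(-r*dt) = 0.999251
Stock lattice S(k, i) with i counting down-moves:
  k=0: S(0,0) = 94.1400
  k=1: S(1,0) = 101.3169; S(1,1) = 87.4715
  k=2: S(2,0) = 109.0409; S(2,1) = 94.1400; S(2,2) = 81.2754
Terminal payoffs V(N, i) = max(K - S_T, 0):
  V(2,0) = 0.000000; V(2,1) = 0.000000; V(2,2) = 4.964628
Backward induction: V(k, i) = exp(-r*dt) * [p * V(k+1, i) + (1-p) * V(k+1, i+1)]; then take max(V_cont, immediate exercise) for American.
  V(1,0) = exp(-r*dt) * [p*0.000000 + (1-p)*0.000000] = 0.000000; exercise = 0.000000; V(1,0) = max -> 0.000000
  V(1,1) = exp(-r*dt) * [p*0.000000 + (1-p)*4.964628] = 2.546234; exercise = 0.000000; V(1,1) = max -> 2.546234
  V(0,0) = exp(-r*dt) * [p*0.000000 + (1-p)*2.546234] = 1.305900; exercise = 0.000000; V(0,0) = max -> 1.305900


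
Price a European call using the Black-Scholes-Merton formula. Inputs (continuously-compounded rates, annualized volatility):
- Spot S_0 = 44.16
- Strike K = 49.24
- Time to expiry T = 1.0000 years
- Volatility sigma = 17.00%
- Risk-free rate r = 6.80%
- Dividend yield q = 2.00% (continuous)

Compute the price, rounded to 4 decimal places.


Answer: Price = 1.8568

Derivation:
d1 = (ln(S/K) + (r - q + 0.5*sigma^2) * T) / (sigma * sqrt(T)) = -0.27315823
d2 = d1 - sigma * sqrt(T) = -0.44315823
exp(-rT) = 0.93426047; exp(-qT) = 0.98019867
C = S_0 * exp(-qT) * N(d1) - K * exp(-rT) * N(d2)
N(d1) = 0.39236579; N(d2) = 0.32882564
C = 44.1600 * 0.98019867 * 0.39236579 - 49.2400 * 0.93426047 * 0.32882564 = 1.8568


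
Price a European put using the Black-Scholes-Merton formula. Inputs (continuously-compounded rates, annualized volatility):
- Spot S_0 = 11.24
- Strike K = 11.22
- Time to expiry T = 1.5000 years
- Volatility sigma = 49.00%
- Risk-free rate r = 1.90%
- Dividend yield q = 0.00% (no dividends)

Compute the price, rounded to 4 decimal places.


Answer: Price = 2.4472

Derivation:
d1 = (ln(S/K) + (r - q + 0.5*sigma^2) * T) / (sigma * sqrt(T)) = 0.35052022
d2 = d1 - sigma * sqrt(T) = -0.24960476
exp(-rT) = 0.97190229; exp(-qT) = 1.00000000
P = K * exp(-rT) * N(-d2) - S_0 * exp(-qT) * N(-d1)
N(-d1) = 0.36297416; N(-d2) = 0.59855349
P = 11.2200 * 0.97190229 * 0.59855349 - 11.2400 * 1.00000000 * 0.36297416 = 2.4472


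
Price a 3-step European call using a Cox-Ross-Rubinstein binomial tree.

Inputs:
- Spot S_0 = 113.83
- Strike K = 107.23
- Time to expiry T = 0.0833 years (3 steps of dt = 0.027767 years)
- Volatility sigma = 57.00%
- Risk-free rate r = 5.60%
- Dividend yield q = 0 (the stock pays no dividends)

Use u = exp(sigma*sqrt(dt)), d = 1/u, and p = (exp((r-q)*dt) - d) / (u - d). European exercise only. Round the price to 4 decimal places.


Answer: Price = V(0,0) = 11.4763

Derivation:
dt = T/N = 0.027767
u = exp(sigma*sqrt(dt)) = 1.099638; d = 1/u = 0.909390
p = (exp((r-q)*dt) - d) / (u - d) = 0.484452
Discount per step: exp(-r*dt) = 0.998446
Stock lattice S(k, i) with i counting down-moves:
  k=0: S(0,0) = 113.8300
  k=1: S(1,0) = 125.1718; S(1,1) = 103.5159
  k=2: S(2,0) = 137.6437; S(2,1) = 113.8300; S(2,2) = 94.1363
  k=3: S(3,0) = 151.3582; S(3,1) = 125.1718; S(3,2) = 103.5159; S(3,3) = 85.6067
Terminal payoffs V(N, i) = max(S_T - K, 0):
  V(3,0) = 44.128183; V(3,1) = 17.941789; V(3,2) = 0.000000; V(3,3) = 0.000000
Backward induction: V(k, i) = exp(-r*dt) * [p * V(k+1, i) + (1-p) * V(k+1, i+1)].
  V(2,0) = exp(-r*dt) * [p*44.128183 + (1-p)*17.941789] = 30.580257
  V(2,1) = exp(-r*dt) * [p*17.941789 + (1-p)*0.000000] = 8.678433
  V(2,2) = exp(-r*dt) * [p*0.000000 + (1-p)*0.000000] = 0.000000
  V(1,0) = exp(-r*dt) * [p*30.580257 + (1-p)*8.678433] = 19.258849
  V(1,1) = exp(-r*dt) * [p*8.678433 + (1-p)*0.000000] = 4.197753
  V(0,0) = exp(-r*dt) * [p*19.258849 + (1-p)*4.197753] = 11.476275


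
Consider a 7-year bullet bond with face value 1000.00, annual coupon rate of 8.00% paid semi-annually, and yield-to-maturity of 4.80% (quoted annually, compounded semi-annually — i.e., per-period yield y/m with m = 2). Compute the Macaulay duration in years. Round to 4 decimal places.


Coupon per period c = face * coupon_rate / m = 40.000000
Periods per year m = 2; per-period yield y/m = 0.024000
Number of cashflows N = 14
Cashflows (t years, CF_t, discount factor 1/(1+y/m)^(m*t), PV):
  t = 0.5000: CF_t = 40.000000, DF = 0.976562, PV = 39.062500
  t = 1.0000: CF_t = 40.000000, DF = 0.953674, PV = 38.146973
  t = 1.5000: CF_t = 40.000000, DF = 0.931323, PV = 37.252903
  t = 2.0000: CF_t = 40.000000, DF = 0.909495, PV = 36.379788
  t = 2.5000: CF_t = 40.000000, DF = 0.888178, PV = 35.527137
  t = 3.0000: CF_t = 40.000000, DF = 0.867362, PV = 34.694470
  t = 3.5000: CF_t = 40.000000, DF = 0.847033, PV = 33.881318
  t = 4.0000: CF_t = 40.000000, DF = 0.827181, PV = 33.087225
  t = 4.5000: CF_t = 40.000000, DF = 0.807794, PV = 32.311743
  t = 5.0000: CF_t = 40.000000, DF = 0.788861, PV = 31.554436
  t = 5.5000: CF_t = 40.000000, DF = 0.770372, PV = 30.814879
  t = 6.0000: CF_t = 40.000000, DF = 0.752316, PV = 30.092655
  t = 6.5000: CF_t = 40.000000, DF = 0.734684, PV = 29.387359
  t = 7.0000: CF_t = 1040.000000, DF = 0.717465, PV = 746.163406
Price P = sum_t PV_t = 1188.356791
Macaulay numerator sum_t t * PV_t:
  t * PV_t at t = 0.5000: 19.531250
  t * PV_t at t = 1.0000: 38.146973
  t * PV_t at t = 1.5000: 55.879354
  t * PV_t at t = 2.0000: 72.759576
  t * PV_t at t = 2.5000: 88.817842
  t * PV_t at t = 3.0000: 104.083409
  t * PV_t at t = 3.5000: 118.584613
  t * PV_t at t = 4.0000: 132.348898
  t * PV_t at t = 4.5000: 145.402842
  t * PV_t at t = 5.0000: 157.772181
  t * PV_t at t = 5.5000: 169.481835
  t * PV_t at t = 6.0000: 180.555932
  t * PV_t at t = 6.5000: 191.017832
  t * PV_t at t = 7.0000: 5223.143844
Macaulay duration D = (sum_t t * PV_t) / P = 6697.526381 / 1188.356791 = 5.635956

Answer: Macaulay duration = 5.6360 years


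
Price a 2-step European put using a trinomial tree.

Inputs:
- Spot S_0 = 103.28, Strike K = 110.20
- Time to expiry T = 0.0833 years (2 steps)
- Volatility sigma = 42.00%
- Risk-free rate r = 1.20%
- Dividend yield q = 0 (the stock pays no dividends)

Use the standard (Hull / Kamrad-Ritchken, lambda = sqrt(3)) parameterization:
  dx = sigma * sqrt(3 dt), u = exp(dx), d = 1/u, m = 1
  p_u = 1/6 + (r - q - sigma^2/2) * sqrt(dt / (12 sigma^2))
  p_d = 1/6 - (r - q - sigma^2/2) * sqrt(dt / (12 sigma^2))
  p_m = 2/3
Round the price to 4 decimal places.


dt = T/N = 0.041650; dx = sigma*sqrt(3*dt) = 0.148463
u = exp(dx) = 1.160050; d = 1/u = 0.862032
p_u = 0.155978, p_m = 0.666667, p_d = 0.177355
Discount per step: exp(-r*dt) = 0.999500
Stock lattice S(k, j) with j the centered position index:
  k=0: S(0,+0) = 103.2800
  k=1: S(1,-1) = 89.0307; S(1,+0) = 103.2800; S(1,+1) = 119.8099
  k=2: S(2,-2) = 76.7473; S(2,-1) = 89.0307; S(2,+0) = 103.2800; S(2,+1) = 119.8099; S(2,+2) = 138.9854
Terminal payoffs V(N, j) = max(K - S_T, 0):
  V(2,-2) = 33.452693; V(2,-1) = 21.169320; V(2,+0) = 6.920000; V(2,+1) = 0.000000; V(2,+2) = 0.000000
Backward induction: V(k, j) = exp(-r*dt) * [p_u * V(k+1, j+1) + p_m * V(k+1, j) + p_d * V(k+1, j-1)]
  V(1,-1) = exp(-r*dt) * [p_u*6.920000 + p_m*21.169320 + p_d*33.452693] = 21.114705
  V(1,+0) = exp(-r*dt) * [p_u*0.000000 + p_m*6.920000 + p_d*21.169320] = 8.363644
  V(1,+1) = exp(-r*dt) * [p_u*0.000000 + p_m*0.000000 + p_d*6.920000] = 1.226685
  V(0,+0) = exp(-r*dt) * [p_u*1.226685 + p_m*8.363644 + p_d*21.114705] = 9.507151

Answer: Price = V(0,0) = 9.5072


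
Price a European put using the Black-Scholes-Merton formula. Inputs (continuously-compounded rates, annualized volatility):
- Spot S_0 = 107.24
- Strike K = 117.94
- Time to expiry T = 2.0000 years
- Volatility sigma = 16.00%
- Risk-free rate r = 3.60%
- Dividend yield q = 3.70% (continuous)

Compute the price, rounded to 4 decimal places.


d1 = (ln(S/K) + (r - q + 0.5*sigma^2) * T) / (sigma * sqrt(T)) = -0.31601798
d2 = d1 - sigma * sqrt(T) = -0.54229215
exp(-rT) = 0.93053090; exp(-qT) = 0.92867169
P = K * exp(-rT) * N(-d2) - S_0 * exp(-qT) * N(-d1)
N(-d1) = 0.62400557; N(-d2) = 0.70619137
P = 117.9400 * 0.93053090 * 0.70619137 - 107.2400 * 0.92867169 * 0.62400557 = 15.3571

Answer: Price = 15.3571


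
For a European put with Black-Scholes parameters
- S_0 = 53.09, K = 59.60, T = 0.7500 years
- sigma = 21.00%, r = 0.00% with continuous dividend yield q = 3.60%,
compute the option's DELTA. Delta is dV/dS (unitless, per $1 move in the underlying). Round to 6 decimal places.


d1 = -0.6935323195; d2 = -0.8753976543
phi(d1) = 0.3136642689; exp(-qT) = 0.9733612415; exp(-rT) = 1.0000000000
N(-d1) = 0.7560122247
Delta = -exp(-qT) * N(-d1) = -0.9733612415 * 0.7560122247 = -0.735873

Answer: Delta = -0.735873


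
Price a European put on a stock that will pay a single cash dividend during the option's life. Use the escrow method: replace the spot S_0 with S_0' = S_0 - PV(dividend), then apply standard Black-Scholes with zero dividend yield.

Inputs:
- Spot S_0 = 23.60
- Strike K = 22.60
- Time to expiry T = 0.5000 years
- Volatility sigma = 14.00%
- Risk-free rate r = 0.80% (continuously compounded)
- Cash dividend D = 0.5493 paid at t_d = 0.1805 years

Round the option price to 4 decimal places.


PV(D) = D * exp(-r * t_d) = 0.5493 * 0.99855704 = 0.54850738
S_0' = S_0 - PV(D) = 23.6000 - 0.54850738 = 23.05149262
d1 = (ln(S_0'/K) + (r + sigma^2/2)*T) / (sigma*sqrt(T)) = 0.28971798
d2 = d1 - sigma*sqrt(T) = 0.19072303
exp(-rT) = 0.99600799
N(-d1) = 0.38601600; N(-d2) = 0.42437130
P = K * exp(-rT) * N(-d2) - S_0' * N(-d1) = 22.6000 * 0.99600799 * 0.42437130 - 23.05149262 * 0.38601600 = 0.6543

Answer: Price = 0.6543
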